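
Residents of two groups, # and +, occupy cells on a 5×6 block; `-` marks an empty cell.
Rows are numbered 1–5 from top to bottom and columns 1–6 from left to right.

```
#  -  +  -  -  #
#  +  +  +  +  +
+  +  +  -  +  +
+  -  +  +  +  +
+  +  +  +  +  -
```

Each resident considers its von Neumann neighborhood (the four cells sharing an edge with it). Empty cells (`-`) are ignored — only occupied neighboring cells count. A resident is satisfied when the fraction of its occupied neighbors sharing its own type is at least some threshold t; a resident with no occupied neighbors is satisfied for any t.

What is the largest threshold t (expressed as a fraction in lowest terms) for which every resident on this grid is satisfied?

(1,1)# 1/1
(1,3)+ 1/1
(1,6)# 0/1
(2,1)# 1/3
(2,2)+ 2/3
(2,3)+ 4/4
(2,4)+ 2/2
(2,5)+ 3/3
(2,6)+ 2/3
(3,1)+ 2/3
(3,2)+ 3/3
(3,3)+ 3/3
(3,5)+ 3/3
(3,6)+ 3/3
(4,1)+ 2/2
(4,3)+ 3/3
(4,4)+ 3/3
(4,5)+ 4/4
(4,6)+ 2/2
(5,1)+ 2/2
(5,2)+ 2/2
(5,3)+ 3/3
(5,4)+ 3/3
(5,5)+ 2/2
The smallest same-type fraction is 0/1 at (1,6), which reduces to 0/1. Any threshold above that leaves this resident unsatisfied.

0/1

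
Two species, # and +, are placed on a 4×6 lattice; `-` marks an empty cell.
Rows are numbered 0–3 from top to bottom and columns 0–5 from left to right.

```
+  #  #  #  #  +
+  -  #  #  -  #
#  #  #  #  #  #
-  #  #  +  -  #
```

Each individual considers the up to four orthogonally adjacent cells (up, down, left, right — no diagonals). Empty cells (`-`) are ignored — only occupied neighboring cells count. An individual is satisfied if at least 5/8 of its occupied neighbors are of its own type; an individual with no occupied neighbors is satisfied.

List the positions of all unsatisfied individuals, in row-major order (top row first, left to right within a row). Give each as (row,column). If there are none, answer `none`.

(0,0), (0,1), (0,4), (0,5), (1,0), (1,5), (2,0), (3,3)

(0,0)+ 1/2 not
(0,1)# 1/2 not
(0,2)# 3/3 satisfied
(0,3)# 3/3 satisfied
(0,4)# 1/2 not
(0,5)+ 0/2 not
(1,0)+ 1/2 not
(1,2)# 3/3 satisfied
(1,3)# 3/3 satisfied
(1,5)# 1/2 not
(2,0)# 1/2 not
(2,1)# 3/3 satisfied
(2,2)# 4/4 satisfied
(2,3)# 3/4 satisfied
(2,4)# 2/2 satisfied
(2,5)# 3/3 satisfied
(3,1)# 2/2 satisfied
(3,2)# 2/3 satisfied
(3,3)+ 0/2 not
(3,5)# 1/1 satisfied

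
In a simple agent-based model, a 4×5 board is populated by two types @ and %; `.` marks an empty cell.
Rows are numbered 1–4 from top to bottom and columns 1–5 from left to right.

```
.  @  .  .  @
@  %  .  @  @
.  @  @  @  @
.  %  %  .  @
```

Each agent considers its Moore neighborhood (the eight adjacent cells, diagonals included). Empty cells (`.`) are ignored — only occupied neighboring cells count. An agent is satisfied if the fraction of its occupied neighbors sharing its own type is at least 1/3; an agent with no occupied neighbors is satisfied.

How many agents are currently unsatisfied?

Row 1: (1,2)@ 1/2 ✓ · (1,5)@ 2/2 ✓
Row 2: (2,1)@ 2/3 ✓ · (2,2)% 0/4 ✗ · (2,4)@ 5/5 ✓ · (2,5)@ 4/4 ✓
Row 3: (3,2)@ 2/5 ✓ · (3,3)@ 3/6 ✓ · (3,4)@ 5/6 ✓ · (3,5)@ 4/4 ✓
Row 4: (4,2)% 1/3 ✓ · (4,3)% 1/4 ✗ · (4,5)@ 2/2 ✓
Unsatisfied: (2,2), (4,3) — 2 in total.

2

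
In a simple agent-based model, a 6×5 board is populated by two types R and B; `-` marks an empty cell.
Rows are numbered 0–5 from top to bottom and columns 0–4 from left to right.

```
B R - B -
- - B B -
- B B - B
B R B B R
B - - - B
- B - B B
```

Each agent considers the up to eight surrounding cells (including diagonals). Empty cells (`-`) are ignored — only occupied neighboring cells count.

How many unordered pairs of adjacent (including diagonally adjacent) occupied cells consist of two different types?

10

Scan each occupied cell's neighbors to the right and below (and the two forward diagonals) so each pair is counted once.
Row 0: B(0,0)–R(0,1)≠ R(0,1)–B(1,2)≠ B(0,3)–B(1,3)= B(0,3)–B(1,2)=  → 2/4 unlike.
Row 1: B(1,2)–B(1,3)= B(1,2)–B(2,2)= B(1,2)–B(2,1)= B(1,3)–B(2,4)= B(1,3)–B(2,2)=  → 0/5 unlike.
Row 2: B(2,1)–B(2,2)= B(2,1)–R(3,1)≠ B(2,1)–B(3,2)= B(2,1)–B(3,0)= B(2,2)–B(3,2)= B(2,2)–B(3,3)= B(2,2)–R(3,1)≠ B(2,4)–R(3,4)≠ B(2,4)–B(3,3)=  → 3/9 unlike.
Row 3: B(3,0)–R(3,1)≠ B(3,0)–B(4,0)= R(3,1)–B(3,2)≠ R(3,1)–B(4,0)≠ B(3,2)–B(3,3)= B(3,3)–R(3,4)≠ B(3,3)–B(4,4)= R(3,4)–B(4,4)≠  → 5/8 unlike.
Row 4: B(4,0)–B(5,1)= B(4,4)–B(5,4)= B(4,4)–B(5,3)=  → 0/3 unlike.
Row 5: B(5,3)–B(5,4)=  → 0/1 unlike.
Total adjacent occupied pairs: 30; unlike-type pairs: 10.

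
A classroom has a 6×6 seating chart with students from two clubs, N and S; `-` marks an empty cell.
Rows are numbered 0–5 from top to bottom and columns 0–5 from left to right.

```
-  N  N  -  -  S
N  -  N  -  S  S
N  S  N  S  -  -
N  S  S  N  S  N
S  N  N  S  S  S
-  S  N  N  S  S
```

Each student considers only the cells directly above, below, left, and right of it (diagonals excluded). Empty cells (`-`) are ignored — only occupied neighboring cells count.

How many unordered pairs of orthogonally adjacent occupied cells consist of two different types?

20

Scan each occupied cell's neighbors to the right and below so each pair is counted once.
Row 0: N(0,1)–N(0,2)= N(0,2)–N(1,2)= S(0,5)–S(1,5)=  → 0/3 unlike.
Row 1: N(1,0)–N(2,0)= N(1,2)–N(2,2)= S(1,4)–S(1,5)=  → 0/3 unlike.
Row 2: N(2,0)–S(2,1)≠ N(2,0)–N(3,0)= S(2,1)–N(2,2)≠ S(2,1)–S(3,1)= N(2,2)–S(2,3)≠ N(2,2)–S(3,2)≠ S(2,3)–N(3,3)≠  → 5/7 unlike.
Row 3: N(3,0)–S(3,1)≠ N(3,0)–S(4,0)≠ S(3,1)–S(3,2)= S(3,1)–N(4,1)≠ S(3,2)–N(3,3)≠ S(3,2)–N(4,2)≠ N(3,3)–S(3,4)≠ N(3,3)–S(4,3)≠ S(3,4)–N(3,5)≠ S(3,4)–S(4,4)= N(3,5)–S(4,5)≠  → 9/11 unlike.
Row 4: S(4,0)–N(4,1)≠ N(4,1)–N(4,2)= N(4,1)–S(5,1)≠ N(4,2)–S(4,3)≠ N(4,2)–N(5,2)= S(4,3)–S(4,4)= S(4,3)–N(5,3)≠ S(4,4)–S(4,5)= S(4,4)–S(5,4)= S(4,5)–S(5,5)=  → 4/10 unlike.
Row 5: S(5,1)–N(5,2)≠ N(5,2)–N(5,3)= N(5,3)–S(5,4)≠ S(5,4)–S(5,5)=  → 2/4 unlike.
Total adjacent occupied pairs: 38; unlike-type pairs: 20.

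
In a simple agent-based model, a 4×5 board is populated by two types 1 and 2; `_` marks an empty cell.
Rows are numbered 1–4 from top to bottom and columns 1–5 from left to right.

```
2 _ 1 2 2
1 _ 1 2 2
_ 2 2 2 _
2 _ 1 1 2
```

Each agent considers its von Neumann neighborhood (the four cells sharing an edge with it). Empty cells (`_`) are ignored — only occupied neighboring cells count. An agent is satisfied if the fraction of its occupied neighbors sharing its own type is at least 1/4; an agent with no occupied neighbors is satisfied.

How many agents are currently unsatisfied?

(1,1)2 0/1 unhappy
(1,3)1 1/2 ok
(1,4)2 2/3 ok
(1,5)2 2/2 ok
(2,1)1 0/1 unhappy
(2,3)1 1/3 ok
(2,4)2 3/4 ok
(2,5)2 2/2 ok
(3,2)2 1/1 ok
(3,3)2 2/4 ok
(3,4)2 2/3 ok
(4,1)2 0/0 ok
(4,3)1 1/2 ok
(4,4)1 1/3 ok
(4,5)2 0/1 unhappy
Unsatisfied: (1,1), (2,1), (4,5) — 3 in total.

3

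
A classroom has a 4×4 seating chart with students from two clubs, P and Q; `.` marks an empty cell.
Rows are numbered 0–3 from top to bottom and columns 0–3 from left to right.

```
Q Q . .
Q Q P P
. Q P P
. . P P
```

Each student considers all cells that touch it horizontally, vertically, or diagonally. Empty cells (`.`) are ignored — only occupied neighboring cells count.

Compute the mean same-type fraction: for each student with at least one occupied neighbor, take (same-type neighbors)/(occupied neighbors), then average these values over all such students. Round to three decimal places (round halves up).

(0,0)Q 3/3
(0,1)Q 3/4
(1,0)Q 4/4
(1,1)Q 4/6
(1,2)P 3/6
(1,3)P 3/3
(2,1)Q 2/5
(2,2)P 5/7
(2,3)P 5/5
(3,2)P 3/4
(3,3)P 3/3
Sum over 11 students: 3/3 + 3/4 + 4/4 + 4/6 + 3/6 + 3/3 + 2/5 + 5/7 + 5/5 + 3/4 + 3/3 = 922/105; mean = 922/105 ÷ 11 = 922/1155 = 0.798268… → 0.798.

0.798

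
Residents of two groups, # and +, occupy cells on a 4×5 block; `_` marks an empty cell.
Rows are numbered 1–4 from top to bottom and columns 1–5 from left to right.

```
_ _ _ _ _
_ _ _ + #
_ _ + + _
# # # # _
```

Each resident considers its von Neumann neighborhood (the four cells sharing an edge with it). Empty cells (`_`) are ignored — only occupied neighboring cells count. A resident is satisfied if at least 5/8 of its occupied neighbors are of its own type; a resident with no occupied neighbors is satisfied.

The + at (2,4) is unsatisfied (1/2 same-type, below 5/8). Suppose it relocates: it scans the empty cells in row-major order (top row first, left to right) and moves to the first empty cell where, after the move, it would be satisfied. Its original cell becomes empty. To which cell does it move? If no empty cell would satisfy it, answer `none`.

(1,1)

Vacating (2,4). Empty cells in order:
  (1,1): 0/0 same-type → satisfied — stop here.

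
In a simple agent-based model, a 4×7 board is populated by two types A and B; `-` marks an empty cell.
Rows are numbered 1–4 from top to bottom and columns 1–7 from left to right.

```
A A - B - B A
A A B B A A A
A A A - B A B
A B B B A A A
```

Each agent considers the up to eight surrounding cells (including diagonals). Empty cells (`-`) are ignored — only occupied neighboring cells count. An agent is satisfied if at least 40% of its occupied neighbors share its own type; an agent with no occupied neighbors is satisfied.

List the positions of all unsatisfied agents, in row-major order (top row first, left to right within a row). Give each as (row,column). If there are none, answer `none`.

Row 1: (1,1)A 3/3 ok · (1,2)A 3/4 ok · (1,4)B 2/3 ok · (1,6)B 0/4 unhappy · (1,7)A 2/3 ok
Row 2: (2,1)A 5/5 ok · (2,2)A 6/7 ok · (2,3)B 2/6 unhappy · (2,4)B 3/5 ok · (2,5)A 2/6 unhappy · (2,6)A 4/7 ok · (2,7)A 3/5 ok
Row 3: (3,1)A 4/5 ok · (3,2)A 5/8 ok · (3,3)A 2/7 unhappy · (3,5)B 2/7 unhappy · (3,6)A 6/8 ok · (3,7)B 0/5 unhappy
Row 4: (4,1)A 2/3 ok · (4,2)B 1/5 unhappy · (4,3)B 2/4 ok · (4,4)B 2/4 ok · (4,5)A 2/4 ok · (4,6)A 3/5 ok · (4,7)A 2/3 ok

(1,6), (2,3), (2,5), (3,3), (3,5), (3,7), (4,2)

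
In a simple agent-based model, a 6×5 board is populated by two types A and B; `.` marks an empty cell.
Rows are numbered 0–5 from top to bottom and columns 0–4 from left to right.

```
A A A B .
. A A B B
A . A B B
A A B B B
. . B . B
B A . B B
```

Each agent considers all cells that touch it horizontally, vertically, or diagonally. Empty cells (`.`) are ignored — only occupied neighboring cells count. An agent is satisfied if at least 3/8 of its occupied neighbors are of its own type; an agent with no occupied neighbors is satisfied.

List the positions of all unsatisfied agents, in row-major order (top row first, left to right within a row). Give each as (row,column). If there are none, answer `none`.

(0,0)A 2/2 ✓
(0,1)A 4/4 ✓
(0,2)A 3/5 ✓
(0,3)B 2/4 ✓
(1,1)A 6/6 ✓
(1,2)A 4/7 ✓
(1,3)B 4/7 ✓
(1,4)B 4/4 ✓
(2,0)A 3/3 ✓
(2,2)A 3/7 ✓
(2,3)B 6/8 ✓
(2,4)B 5/5 ✓
(3,0)A 2/2 ✓
(3,1)A 3/5 ✓
(3,2)B 3/5 ✓
(3,3)B 6/7 ✓
(3,4)B 4/4 ✓
(4,2)B 3/5 ✓
(4,4)B 4/4 ✓
(5,0)B 0/1 ✗
(5,1)A 0/2 ✗
(5,3)B 3/3 ✓
(5,4)B 2/2 ✓

(5,0), (5,1)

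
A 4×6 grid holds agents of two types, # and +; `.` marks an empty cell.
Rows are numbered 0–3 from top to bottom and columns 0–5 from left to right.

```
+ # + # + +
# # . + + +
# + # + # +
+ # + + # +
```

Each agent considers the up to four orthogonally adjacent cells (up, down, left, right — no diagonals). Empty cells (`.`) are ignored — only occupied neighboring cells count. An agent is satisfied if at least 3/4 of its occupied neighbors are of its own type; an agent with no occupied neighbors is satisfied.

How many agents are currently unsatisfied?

Row 0: (0,0)+ 0/2 unhappy · (0,1)# 1/3 unhappy · (0,2)+ 0/2 unhappy · (0,3)# 0/3 unhappy · (0,4)+ 2/3 unhappy · (0,5)+ 2/2 ok
Row 1: (1,0)# 2/3 unhappy · (1,1)# 2/3 unhappy · (1,3)+ 2/3 unhappy · (1,4)+ 3/4 ok · (1,5)+ 3/3 ok
Row 2: (2,0)# 1/3 unhappy · (2,1)+ 0/4 unhappy · (2,2)# 0/3 unhappy · (2,3)+ 2/4 unhappy · (2,4)# 1/4 unhappy · (2,5)+ 2/3 unhappy
Row 3: (3,0)+ 0/2 unhappy · (3,1)# 0/3 unhappy · (3,2)+ 1/3 unhappy · (3,3)+ 2/3 unhappy · (3,4)# 1/3 unhappy · (3,5)+ 1/2 unhappy
Unsatisfied: (0,0), (0,1), (0,2), (0,3), (0,4), (1,0), (1,1), (1,3), (2,0), (2,1), (2,2), (2,3), (2,4), (2,5), (3,0), (3,1), (3,2), (3,3), (3,4), (3,5) — 20 in total.

20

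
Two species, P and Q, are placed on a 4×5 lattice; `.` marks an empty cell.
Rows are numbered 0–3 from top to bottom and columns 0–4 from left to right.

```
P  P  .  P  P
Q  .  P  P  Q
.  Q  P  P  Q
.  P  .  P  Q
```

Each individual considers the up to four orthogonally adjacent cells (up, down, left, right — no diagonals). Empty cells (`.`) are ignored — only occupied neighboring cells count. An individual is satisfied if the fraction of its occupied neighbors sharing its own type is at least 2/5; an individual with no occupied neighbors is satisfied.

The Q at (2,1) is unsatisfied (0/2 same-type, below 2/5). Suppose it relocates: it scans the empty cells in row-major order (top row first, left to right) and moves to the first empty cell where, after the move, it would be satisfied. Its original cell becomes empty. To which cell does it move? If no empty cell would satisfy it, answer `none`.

Vacating (2,1). Empty cells in order:
  (0,2): 0/3 same-type → still unsatisfied.
  (1,1): 1/3 same-type → still unsatisfied.
  (2,0): 1/1 same-type → satisfied — stop here.

(2,0)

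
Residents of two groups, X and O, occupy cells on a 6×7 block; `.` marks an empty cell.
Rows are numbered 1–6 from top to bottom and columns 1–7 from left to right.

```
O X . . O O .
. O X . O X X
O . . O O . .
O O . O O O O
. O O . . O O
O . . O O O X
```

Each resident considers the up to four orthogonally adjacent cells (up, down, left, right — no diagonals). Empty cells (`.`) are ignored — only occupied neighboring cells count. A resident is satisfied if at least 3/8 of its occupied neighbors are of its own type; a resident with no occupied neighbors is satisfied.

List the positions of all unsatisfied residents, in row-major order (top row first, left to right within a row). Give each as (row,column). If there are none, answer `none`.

(1,1)O 0/1 ✗
(1,2)X 0/2 ✗
(1,5)O 2/2 ✓
(1,6)O 1/2 ✓
(2,2)O 0/2 ✗
(2,3)X 0/1 ✗
(2,5)O 2/3 ✓
(2,6)X 1/3 ✗
(2,7)X 1/1 ✓
(3,1)O 1/1 ✓
(3,4)O 2/2 ✓
(3,5)O 3/3 ✓
(4,1)O 2/2 ✓
(4,2)O 2/2 ✓
(4,4)O 2/2 ✓
(4,5)O 3/3 ✓
(4,6)O 3/3 ✓
(4,7)O 2/2 ✓
(5,2)O 2/2 ✓
(5,3)O 1/1 ✓
(5,6)O 3/3 ✓
(5,7)O 2/3 ✓
(6,1)O 0/0 ✓
(6,4)O 1/1 ✓
(6,5)O 2/2 ✓
(6,6)O 2/3 ✓
(6,7)X 0/2 ✗

(1,1), (1,2), (2,2), (2,3), (2,6), (6,7)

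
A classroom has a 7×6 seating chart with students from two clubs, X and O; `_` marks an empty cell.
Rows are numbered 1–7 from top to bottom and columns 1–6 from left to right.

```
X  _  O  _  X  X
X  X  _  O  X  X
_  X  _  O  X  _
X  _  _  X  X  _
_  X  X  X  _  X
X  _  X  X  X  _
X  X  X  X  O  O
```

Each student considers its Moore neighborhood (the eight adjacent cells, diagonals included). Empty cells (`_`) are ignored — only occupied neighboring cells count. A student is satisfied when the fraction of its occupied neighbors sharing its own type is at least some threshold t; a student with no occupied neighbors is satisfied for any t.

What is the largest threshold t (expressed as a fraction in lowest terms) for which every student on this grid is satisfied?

Row 1: (1,1)X 2/2 · (1,3)O 1/2 · (1,5)X 3/4 · (1,6)X 3/3
Row 2: (2,1)X 3/3 · (2,2)X 3/4 · (2,4)O 2/5 · (2,5)X 4/6 · (2,6)X 4/4
Row 3: (3,2)X 3/3 · (3,4)O 1/5 · (3,5)X 4/6
Row 4: (4,1)X 2/2 · (4,4)X 4/5 · (4,5)X 4/5
Row 5: (5,2)X 4/4 · (5,3)X 5/5 · (5,4)X 6/6 · (5,6)X 2/2
Row 6: (6,1)X 3/3 · (6,3)X 7/7 · (6,4)X 6/7 · (6,5)X 4/6
Row 7: (7,1)X 2/2 · (7,2)X 4/4 · (7,3)X 4/4 · (7,4)X 4/5 · (7,5)O 1/4 · (7,6)O 1/2
The smallest same-type fraction is 1/5 at (3,4), which reduces to 1/5. Any threshold above that leaves this student unsatisfied.

1/5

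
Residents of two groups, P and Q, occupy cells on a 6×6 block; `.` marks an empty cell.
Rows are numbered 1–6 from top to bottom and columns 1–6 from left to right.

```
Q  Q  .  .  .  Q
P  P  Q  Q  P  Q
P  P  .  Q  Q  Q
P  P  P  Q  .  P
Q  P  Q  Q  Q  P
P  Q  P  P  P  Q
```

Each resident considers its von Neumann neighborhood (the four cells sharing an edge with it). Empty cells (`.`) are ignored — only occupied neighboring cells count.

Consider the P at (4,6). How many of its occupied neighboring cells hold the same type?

Occupied neighbors of (4,6): (3,6)=Q, (5,6)=P.
Same type (P): 1 of 2.

1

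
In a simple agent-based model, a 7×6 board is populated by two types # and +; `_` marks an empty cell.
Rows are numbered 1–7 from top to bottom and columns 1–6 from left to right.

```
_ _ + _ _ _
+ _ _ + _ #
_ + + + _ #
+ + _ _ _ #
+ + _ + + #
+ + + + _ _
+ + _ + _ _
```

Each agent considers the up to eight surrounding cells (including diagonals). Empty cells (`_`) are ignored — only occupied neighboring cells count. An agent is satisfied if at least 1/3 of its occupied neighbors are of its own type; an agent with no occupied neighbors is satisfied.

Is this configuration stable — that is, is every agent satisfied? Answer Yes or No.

(1,3)+ 1/1 satisfied
(2,1)+ 1/1 satisfied
(2,4)+ 3/3 satisfied
(2,6)# 1/1 satisfied
(3,2)+ 4/4 satisfied
(3,3)+ 4/4 satisfied
(3,4)+ 2/2 satisfied
(3,6)# 2/2 satisfied
(4,1)+ 4/4 satisfied
(4,2)+ 5/5 satisfied
(4,6)# 2/3 satisfied
(5,1)+ 5/5 satisfied
(5,2)+ 6/6 satisfied
(5,4)+ 3/3 satisfied
(5,5)+ 2/4 satisfied
(5,6)# 1/2 satisfied
(6,1)+ 5/5 satisfied
(6,2)+ 6/6 satisfied
(6,3)+ 6/6 satisfied
(6,4)+ 4/4 satisfied
(7,1)+ 3/3 satisfied
(7,2)+ 4/4 satisfied
(7,4)+ 2/2 satisfied
All meet the threshold, so the configuration is stable.

Yes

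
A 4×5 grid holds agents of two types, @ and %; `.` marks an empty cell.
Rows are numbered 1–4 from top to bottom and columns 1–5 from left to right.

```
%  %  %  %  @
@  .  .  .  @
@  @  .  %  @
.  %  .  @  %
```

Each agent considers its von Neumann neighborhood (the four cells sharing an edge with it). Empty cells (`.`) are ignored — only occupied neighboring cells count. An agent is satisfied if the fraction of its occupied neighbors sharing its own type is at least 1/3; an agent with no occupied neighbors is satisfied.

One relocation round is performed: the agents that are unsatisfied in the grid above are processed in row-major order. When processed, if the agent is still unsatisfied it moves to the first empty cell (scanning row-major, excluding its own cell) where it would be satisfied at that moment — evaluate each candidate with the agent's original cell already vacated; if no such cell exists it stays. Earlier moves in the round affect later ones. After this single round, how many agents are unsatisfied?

0

Initially unsatisfied (in order): (3,4), (4,2), (4,4), (4,5).
  (3,4) → (2,2).
  (4,2) → (2,3).
  (4,4) → (2,4).
  (4,5) → (3,3).
Resulting grid:
% % % % @
@ % % @ @
@ @ % . @
. . . . .
All satisfied now.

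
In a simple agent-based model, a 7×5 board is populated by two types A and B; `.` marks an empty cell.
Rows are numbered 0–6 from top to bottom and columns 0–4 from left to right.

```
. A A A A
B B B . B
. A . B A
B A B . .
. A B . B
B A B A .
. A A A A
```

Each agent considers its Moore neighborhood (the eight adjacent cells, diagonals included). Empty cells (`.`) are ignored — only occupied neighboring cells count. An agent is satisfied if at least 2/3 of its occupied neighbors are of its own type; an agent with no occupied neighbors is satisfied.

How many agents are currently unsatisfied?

21

Row 0: (0,1)A 1/4 unhappy · (0,2)A 2/4 unhappy · (0,3)A 2/4 unhappy · (0,4)A 1/2 unhappy
Row 1: (1,0)B 1/3 unhappy · (1,1)B 2/5 unhappy · (1,2)B 2/6 unhappy · (1,4)B 1/4 unhappy
Row 2: (2,1)A 1/6 unhappy · (2,3)B 3/4 ok · (2,4)A 0/2 unhappy
Row 3: (3,0)B 0/3 unhappy · (3,1)A 2/5 unhappy · (3,2)B 2/5 unhappy
Row 4: (4,1)A 2/7 unhappy · (4,2)B 2/6 unhappy · (4,4)B 0/1 unhappy
Row 5: (5,0)B 0/3 unhappy · (5,1)A 3/6 unhappy · (5,2)B 1/7 unhappy · (5,3)A 3/6 unhappy
Row 6: (6,1)A 2/4 unhappy · (6,2)A 4/5 ok · (6,3)A 3/4 ok · (6,4)A 2/2 ok
Unsatisfied: (0,1), (0,2), (0,3), (0,4), (1,0), (1,1), (1,2), (1,4), (2,1), (2,4), (3,0), (3,1), (3,2), (4,1), (4,2), (4,4), (5,0), (5,1), (5,2), (5,3), (6,1) — 21 in total.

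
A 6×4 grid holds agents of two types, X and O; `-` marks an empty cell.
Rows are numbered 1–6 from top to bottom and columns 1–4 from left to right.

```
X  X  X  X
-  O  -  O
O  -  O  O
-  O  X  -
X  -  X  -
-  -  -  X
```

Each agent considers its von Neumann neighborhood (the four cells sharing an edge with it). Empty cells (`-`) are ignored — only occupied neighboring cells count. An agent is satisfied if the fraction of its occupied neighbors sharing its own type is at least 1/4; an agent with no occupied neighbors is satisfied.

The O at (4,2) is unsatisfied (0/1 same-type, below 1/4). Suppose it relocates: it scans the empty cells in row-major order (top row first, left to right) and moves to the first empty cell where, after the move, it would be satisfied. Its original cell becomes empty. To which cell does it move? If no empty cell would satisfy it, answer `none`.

Vacating (4,2). Empty cells in order:
  (2,1): 2/3 same-type → satisfied — stop here.

(2,1)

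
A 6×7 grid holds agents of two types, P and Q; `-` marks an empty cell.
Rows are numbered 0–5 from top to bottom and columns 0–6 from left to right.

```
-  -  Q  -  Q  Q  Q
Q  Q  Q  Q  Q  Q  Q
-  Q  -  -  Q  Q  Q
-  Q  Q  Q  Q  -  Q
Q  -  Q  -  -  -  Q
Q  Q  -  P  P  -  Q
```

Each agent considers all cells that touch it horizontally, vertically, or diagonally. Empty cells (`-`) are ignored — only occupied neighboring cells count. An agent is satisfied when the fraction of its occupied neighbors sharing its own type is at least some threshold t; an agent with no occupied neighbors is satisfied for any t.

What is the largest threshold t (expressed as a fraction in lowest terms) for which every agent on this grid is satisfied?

1/2

(0,2)Q 3/3
(0,4)Q 4/4
(0,5)Q 5/5
(0,6)Q 3/3
(1,0)Q 2/2
(1,1)Q 4/4
(1,2)Q 4/4
(1,3)Q 5/5
(1,4)Q 6/6
(1,5)Q 8/8
(1,6)Q 5/5
(2,1)Q 5/5
(2,4)Q 6/6
(2,5)Q 7/7
(2,6)Q 4/4
(3,1)Q 4/4
(3,2)Q 4/4
(3,3)Q 4/4
(3,4)Q 3/3
(3,6)Q 3/3
(4,0)Q 3/3
(4,2)Q 4/5
(4,6)Q 2/2
(5,0)Q 2/2
(5,1)Q 3/3
(5,3)P 1/2
(5,4)P 1/1
(5,6)Q 1/1
The smallest same-type fraction is 1/2 at (5,3), which reduces to 1/2. Any threshold above that leaves this agent unsatisfied.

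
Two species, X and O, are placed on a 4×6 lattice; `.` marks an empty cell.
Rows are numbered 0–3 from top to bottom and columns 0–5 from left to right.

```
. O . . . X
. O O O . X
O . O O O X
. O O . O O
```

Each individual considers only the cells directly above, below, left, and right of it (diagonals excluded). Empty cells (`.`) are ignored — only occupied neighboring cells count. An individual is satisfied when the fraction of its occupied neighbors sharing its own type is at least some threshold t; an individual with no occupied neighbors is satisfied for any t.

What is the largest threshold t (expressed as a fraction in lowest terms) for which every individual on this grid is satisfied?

1/3

Row 0: (0,1)O 1/1 · (0,5)X 1/1
Row 1: (1,1)O 2/2 · (1,2)O 3/3 · (1,3)O 2/2 · (1,5)X 2/2
Row 2: (2,0)O — no occupied neighbors · (2,2)O 3/3 · (2,3)O 3/3 · (2,4)O 2/3 · (2,5)X 1/3
Row 3: (3,1)O 1/1 · (3,2)O 2/2 · (3,4)O 2/2 · (3,5)O 1/2
The smallest same-type fraction is 1/3 at (2,5), which reduces to 1/3. Any threshold above that leaves this individual unsatisfied.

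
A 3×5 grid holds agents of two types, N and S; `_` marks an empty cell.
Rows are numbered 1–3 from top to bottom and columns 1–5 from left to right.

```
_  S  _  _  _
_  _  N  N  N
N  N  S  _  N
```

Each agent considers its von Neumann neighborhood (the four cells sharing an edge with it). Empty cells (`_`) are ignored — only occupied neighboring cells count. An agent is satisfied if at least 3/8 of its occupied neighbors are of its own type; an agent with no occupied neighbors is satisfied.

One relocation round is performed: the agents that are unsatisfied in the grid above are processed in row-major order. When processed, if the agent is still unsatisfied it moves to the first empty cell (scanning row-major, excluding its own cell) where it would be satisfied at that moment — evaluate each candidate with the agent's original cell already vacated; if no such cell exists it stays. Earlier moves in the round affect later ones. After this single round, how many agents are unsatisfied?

Initially unsatisfied (in order): (3,3).
  (3,3) → (1,1).
Resulting grid:
S S _ _ _
_ _ N N N
N N _ _ N
All satisfied now.

0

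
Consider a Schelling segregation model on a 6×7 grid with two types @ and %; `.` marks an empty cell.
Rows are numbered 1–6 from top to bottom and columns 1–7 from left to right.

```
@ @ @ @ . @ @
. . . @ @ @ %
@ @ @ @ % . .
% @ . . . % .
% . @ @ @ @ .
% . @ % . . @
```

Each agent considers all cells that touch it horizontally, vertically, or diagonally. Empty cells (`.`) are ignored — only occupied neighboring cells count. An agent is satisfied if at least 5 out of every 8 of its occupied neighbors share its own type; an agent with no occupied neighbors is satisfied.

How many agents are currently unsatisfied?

7

Row 1: (1,1)@ 1/1 satisfied · (1,2)@ 2/2 satisfied · (1,3)@ 3/3 satisfied · (1,4)@ 3/3 satisfied · (1,6)@ 3/4 satisfied · (1,7)@ 2/3 satisfied
Row 2: (2,4)@ 5/6 satisfied · (2,5)@ 5/6 satisfied · (2,6)@ 3/5 not · (2,7)% 0/3 not
Row 3: (3,1)@ 2/3 satisfied · (3,2)@ 3/4 satisfied · (3,3)@ 4/4 satisfied · (3,4)@ 3/4 satisfied · (3,5)% 1/5 not
Row 4: (4,1)% 1/4 not · (4,2)@ 4/6 satisfied · (4,6)% 1/3 not
Row 5: (5,1)% 2/3 satisfied · (5,3)@ 3/4 satisfied · (5,4)@ 3/4 satisfied · (5,5)@ 2/4 not · (5,6)@ 2/3 satisfied
Row 6: (6,1)% 1/1 satisfied · (6,3)@ 2/3 satisfied · (6,4)% 0/4 not · (6,7)@ 1/1 satisfied
Unsatisfied: (2,6), (2,7), (3,5), (4,1), (4,6), (5,5), (6,4) — 7 in total.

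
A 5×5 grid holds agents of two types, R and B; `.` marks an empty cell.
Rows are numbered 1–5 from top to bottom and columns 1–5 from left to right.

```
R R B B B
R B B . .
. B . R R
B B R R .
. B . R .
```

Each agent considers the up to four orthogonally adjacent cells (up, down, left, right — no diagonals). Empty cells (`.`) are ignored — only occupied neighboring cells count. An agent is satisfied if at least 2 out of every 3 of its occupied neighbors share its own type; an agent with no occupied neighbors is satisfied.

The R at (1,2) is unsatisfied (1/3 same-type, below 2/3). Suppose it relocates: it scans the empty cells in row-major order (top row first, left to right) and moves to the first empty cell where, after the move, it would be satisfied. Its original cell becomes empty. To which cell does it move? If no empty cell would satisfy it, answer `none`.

Vacating (1,2). Empty cells in order:
  (2,4): 1/3 same-type → still unsatisfied.
  (2,5): 1/2 same-type → still unsatisfied.
  (3,1): 1/3 same-type → still unsatisfied.
  (3,3): 2/4 same-type → still unsatisfied.
  (4,5): 2/2 same-type → satisfied — stop here.

(4,5)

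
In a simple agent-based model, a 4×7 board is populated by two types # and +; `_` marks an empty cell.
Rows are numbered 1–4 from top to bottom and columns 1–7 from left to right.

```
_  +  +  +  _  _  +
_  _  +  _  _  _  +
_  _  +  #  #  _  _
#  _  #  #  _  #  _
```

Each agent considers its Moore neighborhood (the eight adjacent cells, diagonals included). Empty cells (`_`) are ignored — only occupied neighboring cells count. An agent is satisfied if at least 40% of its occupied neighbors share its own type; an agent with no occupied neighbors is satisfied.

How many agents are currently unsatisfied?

(1,2)+ 2/2 satisfied
(1,3)+ 3/3 satisfied
(1,4)+ 2/2 satisfied
(1,7)+ 1/1 satisfied
(2,3)+ 4/5 satisfied
(2,7)+ 1/1 satisfied
(3,3)+ 1/4 not
(3,4)# 3/5 satisfied
(3,5)# 3/3 satisfied
(4,1)# 0/0 satisfied
(4,3)# 2/3 satisfied
(4,4)# 3/4 satisfied
(4,6)# 1/1 satisfied
Unsatisfied: (3,3) — 1 in total.

1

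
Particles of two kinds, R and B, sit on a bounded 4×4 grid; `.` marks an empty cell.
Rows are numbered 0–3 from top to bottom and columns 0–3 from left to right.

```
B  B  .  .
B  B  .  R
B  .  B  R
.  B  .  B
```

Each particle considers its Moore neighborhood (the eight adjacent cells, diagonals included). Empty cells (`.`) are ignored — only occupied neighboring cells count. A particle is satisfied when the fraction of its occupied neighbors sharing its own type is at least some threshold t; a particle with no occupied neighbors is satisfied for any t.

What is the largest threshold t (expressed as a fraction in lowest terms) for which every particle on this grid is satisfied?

Row 0: (0,0)B 3/3 · (0,1)B 3/3
Row 1: (1,0)B 4/4 · (1,1)B 5/5 · (1,3)R 1/2
Row 2: (2,0)B 3/3 · (2,2)B 3/5 · (2,3)R 1/3
Row 3: (3,1)B 2/2 · (3,3)B 1/2
The smallest same-type fraction is 1/3 at (2,3), which reduces to 1/3. Any threshold above that leaves this particle unsatisfied.

1/3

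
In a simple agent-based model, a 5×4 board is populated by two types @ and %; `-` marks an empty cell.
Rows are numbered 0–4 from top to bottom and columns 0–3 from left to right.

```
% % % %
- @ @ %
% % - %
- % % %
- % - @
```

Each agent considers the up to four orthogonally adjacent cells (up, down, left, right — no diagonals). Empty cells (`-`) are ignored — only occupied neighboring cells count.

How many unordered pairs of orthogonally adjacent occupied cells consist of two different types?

5

Scan each occupied cell's neighbors to the right and below so each pair is counted once.
Row 0: %(0,0)–%(0,1)= %(0,1)–%(0,2)= %(0,1)–@(1,1)≠ %(0,2)–%(0,3)= %(0,2)–@(1,2)≠ %(0,3)–%(1,3)=  → 2/6 unlike.
Row 1: @(1,1)–@(1,2)= @(1,1)–%(2,1)≠ @(1,2)–%(1,3)≠ %(1,3)–%(2,3)=  → 2/4 unlike.
Row 2: %(2,0)–%(2,1)= %(2,1)–%(3,1)= %(2,3)–%(3,3)=  → 0/3 unlike.
Row 3: %(3,1)–%(3,2)= %(3,1)–%(4,1)= %(3,2)–%(3,3)= %(3,3)–@(4,3)≠  → 1/4 unlike.
Total adjacent occupied pairs: 17; unlike-type pairs: 5.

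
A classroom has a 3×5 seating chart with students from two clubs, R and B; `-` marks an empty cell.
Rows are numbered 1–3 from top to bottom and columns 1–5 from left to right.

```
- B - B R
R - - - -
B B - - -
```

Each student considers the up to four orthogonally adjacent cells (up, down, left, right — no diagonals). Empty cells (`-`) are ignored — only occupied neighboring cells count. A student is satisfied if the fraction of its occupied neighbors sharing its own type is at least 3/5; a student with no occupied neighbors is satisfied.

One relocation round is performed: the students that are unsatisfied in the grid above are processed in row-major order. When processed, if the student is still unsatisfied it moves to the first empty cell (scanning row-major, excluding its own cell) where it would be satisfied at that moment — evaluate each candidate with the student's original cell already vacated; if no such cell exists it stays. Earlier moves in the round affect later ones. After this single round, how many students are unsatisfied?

0

Initially unsatisfied (in order): (1,4), (1,5), (2,1), (3,1).
  (1,4) → (1,3).
  (1,5): now satisfied by earlier moves; stays.
  (2,1) → (2,4).
  (3,1): now satisfied by earlier moves; stays.
Resulting grid:
- B B - R
- - - R -
B B - - -
All satisfied now.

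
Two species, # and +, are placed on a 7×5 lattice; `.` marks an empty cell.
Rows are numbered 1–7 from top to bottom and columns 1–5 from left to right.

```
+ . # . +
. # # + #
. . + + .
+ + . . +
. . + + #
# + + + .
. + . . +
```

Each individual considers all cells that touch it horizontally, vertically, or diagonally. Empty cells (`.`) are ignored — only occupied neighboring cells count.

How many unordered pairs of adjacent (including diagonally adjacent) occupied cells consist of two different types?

14

Scan each occupied cell's neighbors to the right and below (and the two forward diagonals) so each pair is counted once.
Row 1: +(1,1)–#(2,2)≠ #(1,3)–#(2,3)= #(1,3)–+(2,4)≠ #(1,3)–#(2,2)= +(1,5)–#(2,5)≠ +(1,5)–+(2,4)=  → 3/6 unlike.
Row 2: #(2,2)–#(2,3)= #(2,2)–+(3,3)≠ #(2,3)–+(2,4)≠ #(2,3)–+(3,3)≠ #(2,3)–+(3,4)≠ +(2,4)–#(2,5)≠ +(2,4)–+(3,4)= +(2,4)–+(3,3)= #(2,5)–+(3,4)≠  → 6/9 unlike.
Row 3: +(3,3)–+(3,4)= +(3,3)–+(4,2)= +(3,4)–+(4,5)=  → 0/3 unlike.
Row 4: +(4,1)–+(4,2)= +(4,2)–+(5,3)= +(4,5)–#(5,5)≠ +(4,5)–+(5,4)=  → 1/4 unlike.
Row 5: +(5,3)–+(5,4)= +(5,3)–+(6,3)= +(5,3)–+(6,4)= +(5,3)–+(6,2)= +(5,4)–#(5,5)≠ +(5,4)–+(6,4)= +(5,4)–+(6,3)= #(5,5)–+(6,4)≠  → 2/8 unlike.
Row 6: #(6,1)–+(6,2)≠ #(6,1)–+(7,2)≠ +(6,2)–+(6,3)= +(6,2)–+(7,2)= +(6,3)–+(6,4)= +(6,3)–+(7,2)= +(6,4)–+(7,5)=  → 2/7 unlike.
Total adjacent occupied pairs: 37; unlike-type pairs: 14.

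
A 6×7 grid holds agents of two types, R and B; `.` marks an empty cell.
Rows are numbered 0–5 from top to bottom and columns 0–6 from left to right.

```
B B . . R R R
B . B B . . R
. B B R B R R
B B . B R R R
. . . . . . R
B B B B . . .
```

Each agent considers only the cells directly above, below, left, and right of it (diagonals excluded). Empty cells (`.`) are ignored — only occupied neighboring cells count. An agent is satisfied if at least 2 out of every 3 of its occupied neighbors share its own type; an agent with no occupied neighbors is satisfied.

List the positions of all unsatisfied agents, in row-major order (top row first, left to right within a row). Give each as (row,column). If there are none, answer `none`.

(0,0)B 2/2 ok
(0,1)B 1/1 ok
(0,4)R 1/1 ok
(0,5)R 2/2 ok
(0,6)R 2/2 ok
(1,0)B 1/1 ok
(1,2)B 2/2 ok
(1,3)B 1/2 unhappy
(1,6)R 2/2 ok
(2,1)B 2/2 ok
(2,2)B 2/3 ok
(2,3)R 0/4 unhappy
(2,4)B 0/3 unhappy
(2,5)R 2/3 ok
(2,6)R 3/3 ok
(3,0)B 1/1 ok
(3,1)B 2/2 ok
(3,3)B 0/2 unhappy
(3,4)R 1/3 unhappy
(3,5)R 3/3 ok
(3,6)R 3/3 ok
(4,6)R 1/1 ok
(5,0)B 1/1 ok
(5,1)B 2/2 ok
(5,2)B 2/2 ok
(5,3)B 1/1 ok

(1,3), (2,3), (2,4), (3,3), (3,4)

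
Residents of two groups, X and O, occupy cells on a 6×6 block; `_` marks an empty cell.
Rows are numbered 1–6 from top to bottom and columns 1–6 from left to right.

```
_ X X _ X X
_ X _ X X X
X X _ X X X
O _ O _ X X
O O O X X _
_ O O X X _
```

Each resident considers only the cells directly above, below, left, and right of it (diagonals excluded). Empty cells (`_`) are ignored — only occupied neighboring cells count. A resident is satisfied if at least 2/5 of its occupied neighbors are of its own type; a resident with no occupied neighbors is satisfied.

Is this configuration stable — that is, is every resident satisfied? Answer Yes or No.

Yes

(1,2)X 2/2 ✓
(1,3)X 1/1 ✓
(1,5)X 2/2 ✓
(1,6)X 2/2 ✓
(2,2)X 2/2 ✓
(2,4)X 2/2 ✓
(2,5)X 4/4 ✓
(2,6)X 3/3 ✓
(3,1)X 1/2 ✓
(3,2)X 2/2 ✓
(3,4)X 2/2 ✓
(3,5)X 4/4 ✓
(3,6)X 3/3 ✓
(4,1)O 1/2 ✓
(4,3)O 1/1 ✓
(4,5)X 3/3 ✓
(4,6)X 2/2 ✓
(5,1)O 2/2 ✓
(5,2)O 3/3 ✓
(5,3)O 3/4 ✓
(5,4)X 2/3 ✓
(5,5)X 3/3 ✓
(6,2)O 2/2 ✓
(6,3)O 2/3 ✓
(6,4)X 2/3 ✓
(6,5)X 2/2 ✓
All meet the threshold, so the configuration is stable.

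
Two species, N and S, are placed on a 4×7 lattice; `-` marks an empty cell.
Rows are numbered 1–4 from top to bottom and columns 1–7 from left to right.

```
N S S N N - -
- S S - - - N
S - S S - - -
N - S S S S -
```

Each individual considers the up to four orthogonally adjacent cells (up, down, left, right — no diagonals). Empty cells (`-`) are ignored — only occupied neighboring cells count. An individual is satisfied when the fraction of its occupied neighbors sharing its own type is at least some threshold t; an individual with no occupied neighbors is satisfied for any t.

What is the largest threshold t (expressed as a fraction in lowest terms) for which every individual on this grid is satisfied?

Row 1: (1,1)N 0/1 · (1,2)S 2/3 · (1,3)S 2/3 · (1,4)N 1/2 · (1,5)N 1/1
Row 2: (2,2)S 2/2 · (2,3)S 3/3 · (2,7)N — no occupied neighbors
Row 3: (3,1)S 0/1 · (3,3)S 3/3 · (3,4)S 2/2
Row 4: (4,1)N 0/1 · (4,3)S 2/2 · (4,4)S 3/3 · (4,5)S 2/2 · (4,6)S 1/1
The smallest same-type fraction is 0/1 at (1,1), which reduces to 0/1. Any threshold above that leaves this individual unsatisfied.

0/1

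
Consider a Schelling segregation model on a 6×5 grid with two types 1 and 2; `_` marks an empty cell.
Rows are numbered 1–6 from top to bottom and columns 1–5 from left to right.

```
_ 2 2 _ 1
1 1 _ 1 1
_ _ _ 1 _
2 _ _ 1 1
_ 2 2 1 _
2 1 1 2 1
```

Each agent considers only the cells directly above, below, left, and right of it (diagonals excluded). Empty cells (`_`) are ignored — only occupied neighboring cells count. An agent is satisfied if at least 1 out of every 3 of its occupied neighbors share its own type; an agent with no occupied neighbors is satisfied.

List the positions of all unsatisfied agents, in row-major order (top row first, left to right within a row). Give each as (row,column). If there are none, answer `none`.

Row 1: (1,2)2 1/2 ok · (1,3)2 1/1 ok · (1,5)1 1/1 ok
Row 2: (2,1)1 1/1 ok · (2,2)1 1/2 ok · (2,4)1 2/2 ok · (2,5)1 2/2 ok
Row 3: (3,4)1 2/2 ok
Row 4: (4,1)2 0/0 ok · (4,4)1 3/3 ok · (4,5)1 1/1 ok
Row 5: (5,2)2 1/2 ok · (5,3)2 1/3 ok · (5,4)1 1/3 ok
Row 6: (6,1)2 0/1 unhappy · (6,2)1 1/3 ok · (6,3)1 1/3 ok · (6,4)2 0/3 unhappy · (6,5)1 0/1 unhappy

(6,1), (6,4), (6,5)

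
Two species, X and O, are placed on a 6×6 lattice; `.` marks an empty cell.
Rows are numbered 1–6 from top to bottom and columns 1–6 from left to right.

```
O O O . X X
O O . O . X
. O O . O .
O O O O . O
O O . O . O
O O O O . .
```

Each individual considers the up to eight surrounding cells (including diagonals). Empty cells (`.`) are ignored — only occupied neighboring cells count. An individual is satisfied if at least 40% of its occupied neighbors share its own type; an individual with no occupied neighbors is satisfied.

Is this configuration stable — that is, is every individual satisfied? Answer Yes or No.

(1,1)O 3/3 ✓
(1,2)O 4/4 ✓
(1,3)O 3/3 ✓
(1,5)X 2/3 ✓
(1,6)X 2/2 ✓
(2,1)O 4/4 ✓
(2,2)O 6/6 ✓
(2,4)O 3/4 ✓
(2,6)X 2/3 ✓
(3,2)O 6/6 ✓
(3,3)O 6/6 ✓
(3,5)O 3/4 ✓
(4,1)O 4/4 ✓
(4,2)O 6/6 ✓
(4,3)O 6/6 ✓
(4,4)O 4/4 ✓
(4,6)O 2/2 ✓
(5,1)O 5/5 ✓
(5,2)O 7/7 ✓
(5,4)O 4/4 ✓
(5,6)O 1/1 ✓
(6,1)O 3/3 ✓
(6,2)O 4/4 ✓
(6,3)O 4/4 ✓
(6,4)O 2/2 ✓
All meet the threshold, so the configuration is stable.

Yes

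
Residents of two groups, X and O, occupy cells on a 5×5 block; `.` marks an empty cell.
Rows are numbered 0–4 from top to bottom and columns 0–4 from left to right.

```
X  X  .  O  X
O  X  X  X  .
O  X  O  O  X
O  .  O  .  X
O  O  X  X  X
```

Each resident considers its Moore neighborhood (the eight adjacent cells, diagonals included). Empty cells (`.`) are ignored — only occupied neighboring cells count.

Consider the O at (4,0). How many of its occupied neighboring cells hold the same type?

Occupied neighbors of (4,0): (3,0)=O, (4,1)=O.
Same type (O): 2 of 2.

2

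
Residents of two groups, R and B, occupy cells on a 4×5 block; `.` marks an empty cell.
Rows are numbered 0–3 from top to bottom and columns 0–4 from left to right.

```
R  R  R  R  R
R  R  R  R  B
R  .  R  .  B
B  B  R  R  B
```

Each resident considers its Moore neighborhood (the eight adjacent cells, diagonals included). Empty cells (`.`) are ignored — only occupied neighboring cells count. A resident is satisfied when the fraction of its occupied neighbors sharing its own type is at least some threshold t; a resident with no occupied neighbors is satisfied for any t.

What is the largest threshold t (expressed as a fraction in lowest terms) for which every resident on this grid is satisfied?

1/4

(0,0)R 3/3
(0,1)R 5/5
(0,2)R 5/5
(0,3)R 4/5
(0,4)R 2/3
(1,0)R 4/4
(1,1)R 7/7
(1,2)R 6/6
(1,3)R 5/7
(1,4)B 1/4
(2,0)R 2/4
(2,2)R 5/6
(2,4)B 2/4
(3,0)B 1/2
(3,1)B 1/4
(3,2)R 2/3
(3,3)R 2/4
(3,4)B 1/2
The smallest same-type fraction is 1/4 at (1,4), which reduces to 1/4. Any threshold above that leaves this resident unsatisfied.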